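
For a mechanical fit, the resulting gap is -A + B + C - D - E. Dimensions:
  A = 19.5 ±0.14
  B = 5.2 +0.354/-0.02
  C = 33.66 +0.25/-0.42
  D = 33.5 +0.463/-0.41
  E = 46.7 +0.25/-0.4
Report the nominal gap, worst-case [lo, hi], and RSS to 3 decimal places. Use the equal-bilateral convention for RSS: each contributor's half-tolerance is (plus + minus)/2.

nominal=-60.840 wc=[-62.133,-59.286] rss=0.680

Stack each dimension's contribution:
  -A: nom -19.500 → Σnom=-19.500; wc +0.140/-0.140 → slack +0.140/-0.140; half-tol=0.140, Σhalf²=0.019600
  +B: nom +5.200 → Σnom=-14.300; wc +0.354/-0.020 → slack +0.494/-0.160; half-tol=0.187, Σhalf²=0.054569
  +C: nom +33.660 → Σnom=19.360; wc +0.250/-0.420 → slack +0.744/-0.580; half-tol=0.335, Σhalf²=0.166794
  -D: nom -33.500 → Σnom=-14.140; wc +0.410/-0.463 → slack +1.154/-1.043; half-tol=0.436, Σhalf²=0.357326
  -E: nom -46.700 → Σnom=-60.840; wc +0.400/-0.250 → slack +1.554/-1.293; half-tol=0.325, Σhalf²=0.462951
Nominal = -60.840. Worst-case = [-60.840 - 1.293, -60.840 + 1.554] = [-62.133, -59.286]. RSS = √0.462951 = 0.680.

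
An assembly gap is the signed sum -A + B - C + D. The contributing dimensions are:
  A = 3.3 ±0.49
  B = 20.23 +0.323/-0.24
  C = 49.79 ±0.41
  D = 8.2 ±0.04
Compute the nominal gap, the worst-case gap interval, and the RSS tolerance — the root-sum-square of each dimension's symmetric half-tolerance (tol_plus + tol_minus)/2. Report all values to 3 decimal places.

Stack each dimension's contribution:
  -A: nom -3.300 → Σnom=-3.300; wc +0.490/-0.490 → slack +0.490/-0.490; half-tol=0.490, Σhalf²=0.240100
  +B: nom +20.230 → Σnom=16.930; wc +0.323/-0.240 → slack +0.813/-0.730; half-tol=0.281, Σhalf²=0.319342
  -C: nom -49.790 → Σnom=-32.860; wc +0.410/-0.410 → slack +1.223/-1.140; half-tol=0.410, Σhalf²=0.487442
  +D: nom +8.200 → Σnom=-24.660; wc +0.040/-0.040 → slack +1.263/-1.180; half-tol=0.040, Σhalf²=0.489042
Nominal = -24.660. Worst-case = [-24.660 - 1.180, -24.660 + 1.263] = [-25.840, -23.397]. RSS = √0.489042 = 0.699.

nominal=-24.660 wc=[-25.840,-23.397] rss=0.699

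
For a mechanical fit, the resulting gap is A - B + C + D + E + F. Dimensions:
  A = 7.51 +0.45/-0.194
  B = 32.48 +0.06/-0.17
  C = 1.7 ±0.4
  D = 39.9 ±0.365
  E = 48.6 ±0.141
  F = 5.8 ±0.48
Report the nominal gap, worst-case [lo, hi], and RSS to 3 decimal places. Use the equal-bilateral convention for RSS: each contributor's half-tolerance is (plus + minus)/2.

Stack each dimension's contribution:
  +A: nom +7.510 → Σnom=7.510; wc +0.450/-0.194 → slack +0.450/-0.194; half-tol=0.322, Σhalf²=0.103684
  -B: nom -32.480 → Σnom=-24.970; wc +0.170/-0.060 → slack +0.620/-0.254; half-tol=0.115, Σhalf²=0.116909
  +C: nom +1.700 → Σnom=-23.270; wc +0.400/-0.400 → slack +1.020/-0.654; half-tol=0.400, Σhalf²=0.276909
  +D: nom +39.900 → Σnom=16.630; wc +0.365/-0.365 → slack +1.385/-1.019; half-tol=0.365, Σhalf²=0.410134
  +E: nom +48.600 → Σnom=65.230; wc +0.141/-0.141 → slack +1.526/-1.160; half-tol=0.141, Σhalf²=0.430015
  +F: nom +5.800 → Σnom=71.030; wc +0.480/-0.480 → slack +2.006/-1.640; half-tol=0.480, Σhalf²=0.660415
Nominal = 71.030. Worst-case = [71.030 - 1.640, 71.030 + 2.006] = [69.390, 73.036]. RSS = √0.660415 = 0.813.

nominal=71.030 wc=[69.390,73.036] rss=0.813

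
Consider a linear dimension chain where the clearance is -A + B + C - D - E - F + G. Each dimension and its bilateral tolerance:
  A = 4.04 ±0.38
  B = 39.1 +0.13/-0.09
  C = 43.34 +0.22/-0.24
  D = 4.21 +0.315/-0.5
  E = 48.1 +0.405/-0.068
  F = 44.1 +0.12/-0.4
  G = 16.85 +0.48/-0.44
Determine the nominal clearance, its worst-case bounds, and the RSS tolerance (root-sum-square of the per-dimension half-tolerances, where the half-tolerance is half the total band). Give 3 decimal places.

Stack each dimension's contribution:
  -A: nom -4.040 → Σnom=-4.040; wc +0.380/-0.380 → slack +0.380/-0.380; half-tol=0.380, Σhalf²=0.144400
  +B: nom +39.100 → Σnom=35.060; wc +0.130/-0.090 → slack +0.510/-0.470; half-tol=0.110, Σhalf²=0.156500
  +C: nom +43.340 → Σnom=78.400; wc +0.220/-0.240 → slack +0.730/-0.710; half-tol=0.230, Σhalf²=0.209400
  -D: nom -4.210 → Σnom=74.190; wc +0.500/-0.315 → slack +1.230/-1.025; half-tol=0.407, Σhalf²=0.375456
  -E: nom -48.100 → Σnom=26.090; wc +0.068/-0.405 → slack +1.298/-1.430; half-tol=0.237, Σhalf²=0.431388
  -F: nom -44.100 → Σnom=-18.010; wc +0.400/-0.120 → slack +1.698/-1.550; half-tol=0.260, Σhalf²=0.498988
  +G: nom +16.850 → Σnom=-1.160; wc +0.480/-0.440 → slack +2.178/-1.990; half-tol=0.460, Σhalf²=0.710588
Nominal = -1.160. Worst-case = [-1.160 - 1.990, -1.160 + 2.178] = [-3.150, 1.018]. RSS = √0.710588 = 0.843.

nominal=-1.160 wc=[-3.150,1.018] rss=0.843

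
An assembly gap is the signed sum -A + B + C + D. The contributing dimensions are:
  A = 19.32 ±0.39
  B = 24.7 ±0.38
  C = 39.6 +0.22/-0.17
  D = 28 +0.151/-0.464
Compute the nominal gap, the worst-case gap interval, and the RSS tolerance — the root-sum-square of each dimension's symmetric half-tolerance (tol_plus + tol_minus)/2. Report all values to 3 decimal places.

Stack each dimension's contribution:
  -A: nom -19.320 → Σnom=-19.320; wc +0.390/-0.390 → slack +0.390/-0.390; half-tol=0.390, Σhalf²=0.152100
  +B: nom +24.700 → Σnom=5.380; wc +0.380/-0.380 → slack +0.770/-0.770; half-tol=0.380, Σhalf²=0.296500
  +C: nom +39.600 → Σnom=44.980; wc +0.220/-0.170 → slack +0.990/-0.940; half-tol=0.195, Σhalf²=0.334525
  +D: nom +28.000 → Σnom=72.980; wc +0.151/-0.464 → slack +1.141/-1.404; half-tol=0.307, Σhalf²=0.429081
Nominal = 72.980. Worst-case = [72.980 - 1.404, 72.980 + 1.141] = [71.576, 74.121]. RSS = √0.429081 = 0.655.

nominal=72.980 wc=[71.576,74.121] rss=0.655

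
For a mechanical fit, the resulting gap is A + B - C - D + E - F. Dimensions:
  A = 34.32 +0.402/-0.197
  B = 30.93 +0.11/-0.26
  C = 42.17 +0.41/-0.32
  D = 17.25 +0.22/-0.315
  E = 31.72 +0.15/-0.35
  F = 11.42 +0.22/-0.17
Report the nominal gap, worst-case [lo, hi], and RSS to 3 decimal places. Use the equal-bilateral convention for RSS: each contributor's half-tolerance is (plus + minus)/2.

nominal=26.130 wc=[24.473,27.597] rss=0.655

Stack each dimension's contribution:
  +A: nom +34.320 → Σnom=34.320; wc +0.402/-0.197 → slack +0.402/-0.197; half-tol=0.299, Σhalf²=0.089700
  +B: nom +30.930 → Σnom=65.250; wc +0.110/-0.260 → slack +0.512/-0.457; half-tol=0.185, Σhalf²=0.123925
  -C: nom -42.170 → Σnom=23.080; wc +0.320/-0.410 → slack +0.832/-0.867; half-tol=0.365, Σhalf²=0.257150
  -D: nom -17.250 → Σnom=5.830; wc +0.315/-0.220 → slack +1.147/-1.087; half-tol=0.268, Σhalf²=0.328706
  +E: nom +31.720 → Σnom=37.550; wc +0.150/-0.350 → slack +1.297/-1.437; half-tol=0.250, Σhalf²=0.391206
  -F: nom -11.420 → Σnom=26.130; wc +0.170/-0.220 → slack +1.467/-1.657; half-tol=0.195, Σhalf²=0.429231
Nominal = 26.130. Worst-case = [26.130 - 1.657, 26.130 + 1.467] = [24.473, 27.597]. RSS = √0.429231 = 0.655.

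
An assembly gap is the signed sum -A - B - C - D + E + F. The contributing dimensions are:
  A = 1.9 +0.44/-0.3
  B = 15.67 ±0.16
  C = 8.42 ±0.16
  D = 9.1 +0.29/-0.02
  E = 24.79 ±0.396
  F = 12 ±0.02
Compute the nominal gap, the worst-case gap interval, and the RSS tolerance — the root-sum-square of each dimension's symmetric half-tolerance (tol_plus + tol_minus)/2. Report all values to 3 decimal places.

Stack each dimension's contribution:
  -A: nom -1.900 → Σnom=-1.900; wc +0.300/-0.440 → slack +0.300/-0.440; half-tol=0.370, Σhalf²=0.136900
  -B: nom -15.670 → Σnom=-17.570; wc +0.160/-0.160 → slack +0.460/-0.600; half-tol=0.160, Σhalf²=0.162500
  -C: nom -8.420 → Σnom=-25.990; wc +0.160/-0.160 → slack +0.620/-0.760; half-tol=0.160, Σhalf²=0.188100
  -D: nom -9.100 → Σnom=-35.090; wc +0.020/-0.290 → slack +0.640/-1.050; half-tol=0.155, Σhalf²=0.212125
  +E: nom +24.790 → Σnom=-10.300; wc +0.396/-0.396 → slack +1.036/-1.446; half-tol=0.396, Σhalf²=0.368941
  +F: nom +12.000 → Σnom=1.700; wc +0.020/-0.020 → slack +1.056/-1.466; half-tol=0.020, Σhalf²=0.369341
Nominal = 1.700. Worst-case = [1.700 - 1.466, 1.700 + 1.056] = [0.234, 2.756]. RSS = √0.369341 = 0.608.

nominal=1.700 wc=[0.234,2.756] rss=0.608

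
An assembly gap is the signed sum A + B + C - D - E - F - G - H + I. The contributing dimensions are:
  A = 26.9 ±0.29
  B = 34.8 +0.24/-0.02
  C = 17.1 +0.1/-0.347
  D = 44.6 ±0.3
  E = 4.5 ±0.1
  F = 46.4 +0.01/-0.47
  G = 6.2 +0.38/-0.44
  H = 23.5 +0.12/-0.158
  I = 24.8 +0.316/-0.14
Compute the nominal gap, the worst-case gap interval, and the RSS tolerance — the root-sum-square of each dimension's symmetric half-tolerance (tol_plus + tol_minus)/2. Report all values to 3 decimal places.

Stack each dimension's contribution:
  +A: nom +26.900 → Σnom=26.900; wc +0.290/-0.290 → slack +0.290/-0.290; half-tol=0.290, Σhalf²=0.084100
  +B: nom +34.800 → Σnom=61.700; wc +0.240/-0.020 → slack +0.530/-0.310; half-tol=0.130, Σhalf²=0.101000
  +C: nom +17.100 → Σnom=78.800; wc +0.100/-0.347 → slack +0.630/-0.657; half-tol=0.223, Σhalf²=0.150952
  -D: nom -44.600 → Σnom=34.200; wc +0.300/-0.300 → slack +0.930/-0.957; half-tol=0.300, Σhalf²=0.240952
  -E: nom -4.500 → Σnom=29.700; wc +0.100/-0.100 → slack +1.030/-1.057; half-tol=0.100, Σhalf²=0.250952
  -F: nom -46.400 → Σnom=-16.700; wc +0.470/-0.010 → slack +1.500/-1.067; half-tol=0.240, Σhalf²=0.308552
  -G: nom -6.200 → Σnom=-22.900; wc +0.440/-0.380 → slack +1.940/-1.447; half-tol=0.410, Σhalf²=0.476652
  -H: nom -23.500 → Σnom=-46.400; wc +0.158/-0.120 → slack +2.098/-1.567; half-tol=0.139, Σhalf²=0.495973
  +I: nom +24.800 → Σnom=-21.600; wc +0.316/-0.140 → slack +2.414/-1.707; half-tol=0.228, Σhalf²=0.547957
Nominal = -21.600. Worst-case = [-21.600 - 1.707, -21.600 + 2.414] = [-23.307, -19.186]. RSS = √0.547957 = 0.740.

nominal=-21.600 wc=[-23.307,-19.186] rss=0.740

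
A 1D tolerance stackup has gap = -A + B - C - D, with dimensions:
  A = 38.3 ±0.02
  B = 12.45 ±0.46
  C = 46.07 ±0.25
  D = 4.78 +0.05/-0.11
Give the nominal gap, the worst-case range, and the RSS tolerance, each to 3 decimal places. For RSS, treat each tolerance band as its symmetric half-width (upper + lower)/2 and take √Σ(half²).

nominal=-76.700 wc=[-77.480,-75.860] rss=0.530

Stack each dimension's contribution:
  -A: nom -38.300 → Σnom=-38.300; wc +0.020/-0.020 → slack +0.020/-0.020; half-tol=0.020, Σhalf²=0.000400
  +B: nom +12.450 → Σnom=-25.850; wc +0.460/-0.460 → slack +0.480/-0.480; half-tol=0.460, Σhalf²=0.212000
  -C: nom -46.070 → Σnom=-71.920; wc +0.250/-0.250 → slack +0.730/-0.730; half-tol=0.250, Σhalf²=0.274500
  -D: nom -4.780 → Σnom=-76.700; wc +0.110/-0.050 → slack +0.840/-0.780; half-tol=0.080, Σhalf²=0.280900
Nominal = -76.700. Worst-case = [-76.700 - 0.780, -76.700 + 0.840] = [-77.480, -75.860]. RSS = √0.280900 = 0.530.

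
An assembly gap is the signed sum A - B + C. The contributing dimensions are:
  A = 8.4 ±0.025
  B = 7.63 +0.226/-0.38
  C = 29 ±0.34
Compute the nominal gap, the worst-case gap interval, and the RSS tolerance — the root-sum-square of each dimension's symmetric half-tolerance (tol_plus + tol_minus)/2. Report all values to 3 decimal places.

Stack each dimension's contribution:
  +A: nom +8.400 → Σnom=8.400; wc +0.025/-0.025 → slack +0.025/-0.025; half-tol=0.025, Σhalf²=0.000625
  -B: nom -7.630 → Σnom=0.770; wc +0.380/-0.226 → slack +0.405/-0.251; half-tol=0.303, Σhalf²=0.092434
  +C: nom +29.000 → Σnom=29.770; wc +0.340/-0.340 → slack +0.745/-0.591; half-tol=0.340, Σhalf²=0.208034
Nominal = 29.770. Worst-case = [29.770 - 0.591, 29.770 + 0.745] = [29.179, 30.515]. RSS = √0.208034 = 0.456.

nominal=29.770 wc=[29.179,30.515] rss=0.456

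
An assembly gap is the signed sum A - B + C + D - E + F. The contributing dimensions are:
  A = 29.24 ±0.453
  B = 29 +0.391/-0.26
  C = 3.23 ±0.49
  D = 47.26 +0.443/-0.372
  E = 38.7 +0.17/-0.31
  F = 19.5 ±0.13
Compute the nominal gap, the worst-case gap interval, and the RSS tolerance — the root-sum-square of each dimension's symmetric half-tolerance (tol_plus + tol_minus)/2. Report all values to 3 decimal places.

Stack each dimension's contribution:
  +A: nom +29.240 → Σnom=29.240; wc +0.453/-0.453 → slack +0.453/-0.453; half-tol=0.453, Σhalf²=0.205209
  -B: nom -29.000 → Σnom=0.240; wc +0.260/-0.391 → slack +0.713/-0.844; half-tol=0.326, Σhalf²=0.311159
  +C: nom +3.230 → Σnom=3.470; wc +0.490/-0.490 → slack +1.203/-1.334; half-tol=0.490, Σhalf²=0.551259
  +D: nom +47.260 → Σnom=50.730; wc +0.443/-0.372 → slack +1.646/-1.706; half-tol=0.407, Σhalf²=0.717315
  -E: nom -38.700 → Σnom=12.030; wc +0.310/-0.170 → slack +1.956/-1.876; half-tol=0.240, Σhalf²=0.774915
  +F: nom +19.500 → Σnom=31.530; wc +0.130/-0.130 → slack +2.086/-2.006; half-tol=0.130, Σhalf²=0.791816
Nominal = 31.530. Worst-case = [31.530 - 2.006, 31.530 + 2.086] = [29.524, 33.616]. RSS = √0.791816 = 0.890.

nominal=31.530 wc=[29.524,33.616] rss=0.890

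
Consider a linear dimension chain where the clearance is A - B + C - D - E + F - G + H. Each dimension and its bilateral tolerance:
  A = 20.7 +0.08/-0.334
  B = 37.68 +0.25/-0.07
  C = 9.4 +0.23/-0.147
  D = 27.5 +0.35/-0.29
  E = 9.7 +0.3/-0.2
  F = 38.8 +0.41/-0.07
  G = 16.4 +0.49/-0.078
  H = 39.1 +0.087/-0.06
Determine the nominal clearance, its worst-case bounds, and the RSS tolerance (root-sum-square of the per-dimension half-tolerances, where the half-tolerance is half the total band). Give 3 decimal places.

nominal=16.720 wc=[14.719,18.165] rss=0.642

Stack each dimension's contribution:
  +A: nom +20.700 → Σnom=20.700; wc +0.080/-0.334 → slack +0.080/-0.334; half-tol=0.207, Σhalf²=0.042849
  -B: nom -37.680 → Σnom=-16.980; wc +0.070/-0.250 → slack +0.150/-0.584; half-tol=0.160, Σhalf²=0.068449
  +C: nom +9.400 → Σnom=-7.580; wc +0.230/-0.147 → slack +0.380/-0.731; half-tol=0.189, Σhalf²=0.103981
  -D: nom -27.500 → Σnom=-35.080; wc +0.290/-0.350 → slack +0.670/-1.081; half-tol=0.320, Σhalf²=0.206381
  -E: nom -9.700 → Σnom=-44.780; wc +0.200/-0.300 → slack +0.870/-1.381; half-tol=0.250, Σhalf²=0.268881
  +F: nom +38.800 → Σnom=-5.980; wc +0.410/-0.070 → slack +1.280/-1.451; half-tol=0.240, Σhalf²=0.326481
  -G: nom -16.400 → Σnom=-22.380; wc +0.078/-0.490 → slack +1.358/-1.941; half-tol=0.284, Σhalf²=0.407137
  +H: nom +39.100 → Σnom=16.720; wc +0.087/-0.060 → slack +1.445/-2.001; half-tol=0.073, Σhalf²=0.412539
Nominal = 16.720. Worst-case = [16.720 - 2.001, 16.720 + 1.445] = [14.719, 18.165]. RSS = √0.412539 = 0.642.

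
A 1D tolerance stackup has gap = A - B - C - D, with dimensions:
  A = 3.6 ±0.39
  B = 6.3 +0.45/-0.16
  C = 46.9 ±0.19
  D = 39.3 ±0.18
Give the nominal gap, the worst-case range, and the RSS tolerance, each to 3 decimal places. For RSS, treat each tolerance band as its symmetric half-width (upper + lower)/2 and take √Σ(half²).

nominal=-88.900 wc=[-90.110,-87.980] rss=0.560

Stack each dimension's contribution:
  +A: nom +3.600 → Σnom=3.600; wc +0.390/-0.390 → slack +0.390/-0.390; half-tol=0.390, Σhalf²=0.152100
  -B: nom -6.300 → Σnom=-2.700; wc +0.160/-0.450 → slack +0.550/-0.840; half-tol=0.305, Σhalf²=0.245125
  -C: nom -46.900 → Σnom=-49.600; wc +0.190/-0.190 → slack +0.740/-1.030; half-tol=0.190, Σhalf²=0.281225
  -D: nom -39.300 → Σnom=-88.900; wc +0.180/-0.180 → slack +0.920/-1.210; half-tol=0.180, Σhalf²=0.313625
Nominal = -88.900. Worst-case = [-88.900 - 1.210, -88.900 + 0.920] = [-90.110, -87.980]. RSS = √0.313625 = 0.560.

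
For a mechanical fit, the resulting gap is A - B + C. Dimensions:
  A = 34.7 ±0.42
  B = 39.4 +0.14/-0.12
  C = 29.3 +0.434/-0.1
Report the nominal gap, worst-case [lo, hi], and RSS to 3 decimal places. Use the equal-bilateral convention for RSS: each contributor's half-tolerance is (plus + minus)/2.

nominal=24.600 wc=[23.940,25.574] rss=0.514

Stack each dimension's contribution:
  +A: nom +34.700 → Σnom=34.700; wc +0.420/-0.420 → slack +0.420/-0.420; half-tol=0.420, Σhalf²=0.176400
  -B: nom -39.400 → Σnom=-4.700; wc +0.120/-0.140 → slack +0.540/-0.560; half-tol=0.130, Σhalf²=0.193300
  +C: nom +29.300 → Σnom=24.600; wc +0.434/-0.100 → slack +0.974/-0.660; half-tol=0.267, Σhalf²=0.264589
Nominal = 24.600. Worst-case = [24.600 - 0.660, 24.600 + 0.974] = [23.940, 25.574]. RSS = √0.264589 = 0.514.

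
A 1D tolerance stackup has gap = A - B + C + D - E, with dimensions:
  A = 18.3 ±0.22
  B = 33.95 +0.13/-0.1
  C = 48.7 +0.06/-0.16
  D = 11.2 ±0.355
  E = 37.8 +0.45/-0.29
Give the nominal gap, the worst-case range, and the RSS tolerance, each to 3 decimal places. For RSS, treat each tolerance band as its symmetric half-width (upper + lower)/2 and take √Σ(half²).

Stack each dimension's contribution:
  +A: nom +18.300 → Σnom=18.300; wc +0.220/-0.220 → slack +0.220/-0.220; half-tol=0.220, Σhalf²=0.048400
  -B: nom -33.950 → Σnom=-15.650; wc +0.100/-0.130 → slack +0.320/-0.350; half-tol=0.115, Σhalf²=0.061625
  +C: nom +48.700 → Σnom=33.050; wc +0.060/-0.160 → slack +0.380/-0.510; half-tol=0.110, Σhalf²=0.073725
  +D: nom +11.200 → Σnom=44.250; wc +0.355/-0.355 → slack +0.735/-0.865; half-tol=0.355, Σhalf²=0.199750
  -E: nom -37.800 → Σnom=6.450; wc +0.290/-0.450 → slack +1.025/-1.315; half-tol=0.370, Σhalf²=0.336650
Nominal = 6.450. Worst-case = [6.450 - 1.315, 6.450 + 1.025] = [5.135, 7.475]. RSS = √0.336650 = 0.580.

nominal=6.450 wc=[5.135,7.475] rss=0.580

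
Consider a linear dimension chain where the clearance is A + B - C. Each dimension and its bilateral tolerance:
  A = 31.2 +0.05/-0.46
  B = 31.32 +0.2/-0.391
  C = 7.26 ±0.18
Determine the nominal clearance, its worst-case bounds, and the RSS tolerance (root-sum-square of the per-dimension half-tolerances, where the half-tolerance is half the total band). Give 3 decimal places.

nominal=55.260 wc=[54.229,55.690] rss=0.430

Stack each dimension's contribution:
  +A: nom +31.200 → Σnom=31.200; wc +0.050/-0.460 → slack +0.050/-0.460; half-tol=0.255, Σhalf²=0.065025
  +B: nom +31.320 → Σnom=62.520; wc +0.200/-0.391 → slack +0.250/-0.851; half-tol=0.295, Σhalf²=0.152345
  -C: nom -7.260 → Σnom=55.260; wc +0.180/-0.180 → slack +0.430/-1.031; half-tol=0.180, Σhalf²=0.184745
Nominal = 55.260. Worst-case = [55.260 - 1.031, 55.260 + 0.430] = [54.229, 55.690]. RSS = √0.184745 = 0.430.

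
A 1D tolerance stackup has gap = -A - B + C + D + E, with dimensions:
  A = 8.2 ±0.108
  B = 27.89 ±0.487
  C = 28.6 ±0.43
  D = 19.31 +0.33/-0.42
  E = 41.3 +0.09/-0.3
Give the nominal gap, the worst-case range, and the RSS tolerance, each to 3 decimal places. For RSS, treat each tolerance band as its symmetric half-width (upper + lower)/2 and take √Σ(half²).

Stack each dimension's contribution:
  -A: nom -8.200 → Σnom=-8.200; wc +0.108/-0.108 → slack +0.108/-0.108; half-tol=0.108, Σhalf²=0.011664
  -B: nom -27.890 → Σnom=-36.090; wc +0.487/-0.487 → slack +0.595/-0.595; half-tol=0.487, Σhalf²=0.248833
  +C: nom +28.600 → Σnom=-7.490; wc +0.430/-0.430 → slack +1.025/-1.025; half-tol=0.430, Σhalf²=0.433733
  +D: nom +19.310 → Σnom=11.820; wc +0.330/-0.420 → slack +1.355/-1.445; half-tol=0.375, Σhalf²=0.574358
  +E: nom +41.300 → Σnom=53.120; wc +0.090/-0.300 → slack +1.445/-1.745; half-tol=0.195, Σhalf²=0.612383
Nominal = 53.120. Worst-case = [53.120 - 1.745, 53.120 + 1.445] = [51.375, 54.565]. RSS = √0.612383 = 0.783.

nominal=53.120 wc=[51.375,54.565] rss=0.783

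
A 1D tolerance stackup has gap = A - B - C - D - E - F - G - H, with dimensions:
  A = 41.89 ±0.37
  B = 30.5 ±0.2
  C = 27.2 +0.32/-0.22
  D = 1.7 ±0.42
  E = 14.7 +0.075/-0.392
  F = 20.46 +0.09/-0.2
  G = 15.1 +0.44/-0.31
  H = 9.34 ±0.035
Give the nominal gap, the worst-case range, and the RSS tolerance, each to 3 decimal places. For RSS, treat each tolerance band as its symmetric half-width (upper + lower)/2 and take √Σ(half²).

Stack each dimension's contribution:
  +A: nom +41.890 → Σnom=41.890; wc +0.370/-0.370 → slack +0.370/-0.370; half-tol=0.370, Σhalf²=0.136900
  -B: nom -30.500 → Σnom=11.390; wc +0.200/-0.200 → slack +0.570/-0.570; half-tol=0.200, Σhalf²=0.176900
  -C: nom -27.200 → Σnom=-15.810; wc +0.220/-0.320 → slack +0.790/-0.890; half-tol=0.270, Σhalf²=0.249800
  -D: nom -1.700 → Σnom=-17.510; wc +0.420/-0.420 → slack +1.210/-1.310; half-tol=0.420, Σhalf²=0.426200
  -E: nom -14.700 → Σnom=-32.210; wc +0.392/-0.075 → slack +1.602/-1.385; half-tol=0.234, Σhalf²=0.480722
  -F: nom -20.460 → Σnom=-52.670; wc +0.200/-0.090 → slack +1.802/-1.475; half-tol=0.145, Σhalf²=0.501747
  -G: nom -15.100 → Σnom=-67.770; wc +0.310/-0.440 → slack +2.112/-1.915; half-tol=0.375, Σhalf²=0.642372
  -H: nom -9.340 → Σnom=-77.110; wc +0.035/-0.035 → slack +2.147/-1.950; half-tol=0.035, Σhalf²=0.643597
Nominal = -77.110. Worst-case = [-77.110 - 1.950, -77.110 + 2.147] = [-79.060, -74.963]. RSS = √0.643597 = 0.802.

nominal=-77.110 wc=[-79.060,-74.963] rss=0.802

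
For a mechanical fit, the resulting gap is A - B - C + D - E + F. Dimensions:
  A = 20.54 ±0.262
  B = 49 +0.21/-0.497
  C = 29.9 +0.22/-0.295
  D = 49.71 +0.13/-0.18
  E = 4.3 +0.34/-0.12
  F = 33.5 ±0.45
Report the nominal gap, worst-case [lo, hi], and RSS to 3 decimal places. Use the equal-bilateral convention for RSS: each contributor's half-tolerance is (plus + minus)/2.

Stack each dimension's contribution:
  +A: nom +20.540 → Σnom=20.540; wc +0.262/-0.262 → slack +0.262/-0.262; half-tol=0.262, Σhalf²=0.068644
  -B: nom -49.000 → Σnom=-28.460; wc +0.497/-0.210 → slack +0.759/-0.472; half-tol=0.353, Σhalf²=0.193606
  -C: nom -29.900 → Σnom=-58.360; wc +0.295/-0.220 → slack +1.054/-0.692; half-tol=0.258, Σhalf²=0.259912
  +D: nom +49.710 → Σnom=-8.650; wc +0.130/-0.180 → slack +1.184/-0.872; half-tol=0.155, Σhalf²=0.283938
  -E: nom -4.300 → Σnom=-12.950; wc +0.120/-0.340 → slack +1.304/-1.212; half-tol=0.230, Σhalf²=0.336838
  +F: nom +33.500 → Σnom=20.550; wc +0.450/-0.450 → slack +1.754/-1.662; half-tol=0.450, Σhalf²=0.539338
Nominal = 20.550. Worst-case = [20.550 - 1.662, 20.550 + 1.754] = [18.888, 22.304]. RSS = √0.539338 = 0.734.

nominal=20.550 wc=[18.888,22.304] rss=0.734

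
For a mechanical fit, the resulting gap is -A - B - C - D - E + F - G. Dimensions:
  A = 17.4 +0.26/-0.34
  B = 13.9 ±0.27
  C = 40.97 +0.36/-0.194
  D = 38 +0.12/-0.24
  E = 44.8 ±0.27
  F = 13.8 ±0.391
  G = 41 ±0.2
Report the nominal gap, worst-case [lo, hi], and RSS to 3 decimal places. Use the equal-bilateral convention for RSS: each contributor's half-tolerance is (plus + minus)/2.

Stack each dimension's contribution:
  -A: nom -17.400 → Σnom=-17.400; wc +0.340/-0.260 → slack +0.340/-0.260; half-tol=0.300, Σhalf²=0.090000
  -B: nom -13.900 → Σnom=-31.300; wc +0.270/-0.270 → slack +0.610/-0.530; half-tol=0.270, Σhalf²=0.162900
  -C: nom -40.970 → Σnom=-72.270; wc +0.194/-0.360 → slack +0.804/-0.890; half-tol=0.277, Σhalf²=0.239629
  -D: nom -38.000 → Σnom=-110.270; wc +0.240/-0.120 → slack +1.044/-1.010; half-tol=0.180, Σhalf²=0.272029
  -E: nom -44.800 → Σnom=-155.070; wc +0.270/-0.270 → slack +1.314/-1.280; half-tol=0.270, Σhalf²=0.344929
  +F: nom +13.800 → Σnom=-141.270; wc +0.391/-0.391 → slack +1.705/-1.671; half-tol=0.391, Σhalf²=0.497810
  -G: nom -41.000 → Σnom=-182.270; wc +0.200/-0.200 → slack +1.905/-1.871; half-tol=0.200, Σhalf²=0.537810
Nominal = -182.270. Worst-case = [-182.270 - 1.871, -182.270 + 1.905] = [-184.141, -180.365]. RSS = √0.537810 = 0.733.

nominal=-182.270 wc=[-184.141,-180.365] rss=0.733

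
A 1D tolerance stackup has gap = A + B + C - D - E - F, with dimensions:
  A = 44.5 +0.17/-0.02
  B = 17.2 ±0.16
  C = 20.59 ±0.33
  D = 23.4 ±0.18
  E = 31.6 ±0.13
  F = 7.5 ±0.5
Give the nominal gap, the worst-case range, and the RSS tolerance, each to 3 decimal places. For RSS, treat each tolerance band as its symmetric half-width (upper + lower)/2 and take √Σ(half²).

Stack each dimension's contribution:
  +A: nom +44.500 → Σnom=44.500; wc +0.170/-0.020 → slack +0.170/-0.020; half-tol=0.095, Σhalf²=0.009025
  +B: nom +17.200 → Σnom=61.700; wc +0.160/-0.160 → slack +0.330/-0.180; half-tol=0.160, Σhalf²=0.034625
  +C: nom +20.590 → Σnom=82.290; wc +0.330/-0.330 → slack +0.660/-0.510; half-tol=0.330, Σhalf²=0.143525
  -D: nom -23.400 → Σnom=58.890; wc +0.180/-0.180 → slack +0.840/-0.690; half-tol=0.180, Σhalf²=0.175925
  -E: nom -31.600 → Σnom=27.290; wc +0.130/-0.130 → slack +0.970/-0.820; half-tol=0.130, Σhalf²=0.192825
  -F: nom -7.500 → Σnom=19.790; wc +0.500/-0.500 → slack +1.470/-1.320; half-tol=0.500, Σhalf²=0.442825
Nominal = 19.790. Worst-case = [19.790 - 1.320, 19.790 + 1.470] = [18.470, 21.260]. RSS = √0.442825 = 0.665.

nominal=19.790 wc=[18.470,21.260] rss=0.665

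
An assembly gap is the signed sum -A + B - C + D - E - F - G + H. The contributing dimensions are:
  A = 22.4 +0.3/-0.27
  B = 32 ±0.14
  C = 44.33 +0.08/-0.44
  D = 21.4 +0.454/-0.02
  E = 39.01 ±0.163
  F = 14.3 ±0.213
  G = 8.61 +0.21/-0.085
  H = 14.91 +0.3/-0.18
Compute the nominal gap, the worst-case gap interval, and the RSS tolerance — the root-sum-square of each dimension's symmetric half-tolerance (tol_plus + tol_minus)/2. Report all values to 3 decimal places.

Stack each dimension's contribution:
  -A: nom -22.400 → Σnom=-22.400; wc +0.270/-0.300 → slack +0.270/-0.300; half-tol=0.285, Σhalf²=0.081225
  +B: nom +32.000 → Σnom=9.600; wc +0.140/-0.140 → slack +0.410/-0.440; half-tol=0.140, Σhalf²=0.100825
  -C: nom -44.330 → Σnom=-34.730; wc +0.440/-0.080 → slack +0.850/-0.520; half-tol=0.260, Σhalf²=0.168425
  +D: nom +21.400 → Σnom=-13.330; wc +0.454/-0.020 → slack +1.304/-0.540; half-tol=0.237, Σhalf²=0.224594
  -E: nom -39.010 → Σnom=-52.340; wc +0.163/-0.163 → slack +1.467/-0.703; half-tol=0.163, Σhalf²=0.251163
  -F: nom -14.300 → Σnom=-66.640; wc +0.213/-0.213 → slack +1.680/-0.916; half-tol=0.213, Σhalf²=0.296532
  -G: nom -8.610 → Σnom=-75.250; wc +0.085/-0.210 → slack +1.765/-1.126; half-tol=0.147, Σhalf²=0.318288
  +H: nom +14.910 → Σnom=-60.340; wc +0.300/-0.180 → slack +2.065/-1.306; half-tol=0.240, Σhalf²=0.375888
Nominal = -60.340. Worst-case = [-60.340 - 1.306, -60.340 + 2.065] = [-61.646, -58.275]. RSS = √0.375888 = 0.613.

nominal=-60.340 wc=[-61.646,-58.275] rss=0.613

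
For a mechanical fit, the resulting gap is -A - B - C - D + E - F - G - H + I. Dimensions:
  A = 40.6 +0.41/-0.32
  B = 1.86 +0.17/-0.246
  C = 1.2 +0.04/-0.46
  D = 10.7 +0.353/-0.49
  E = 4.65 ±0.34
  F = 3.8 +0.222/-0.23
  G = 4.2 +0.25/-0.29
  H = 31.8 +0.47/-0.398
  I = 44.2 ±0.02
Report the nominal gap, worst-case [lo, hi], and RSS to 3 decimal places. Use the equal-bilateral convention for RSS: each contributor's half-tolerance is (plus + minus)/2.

nominal=-45.310 wc=[-47.585,-42.516] rss=0.919

Stack each dimension's contribution:
  -A: nom -40.600 → Σnom=-40.600; wc +0.320/-0.410 → slack +0.320/-0.410; half-tol=0.365, Σhalf²=0.133225
  -B: nom -1.860 → Σnom=-42.460; wc +0.246/-0.170 → slack +0.566/-0.580; half-tol=0.208, Σhalf²=0.176489
  -C: nom -1.200 → Σnom=-43.660; wc +0.460/-0.040 → slack +1.026/-0.620; half-tol=0.250, Σhalf²=0.238989
  -D: nom -10.700 → Σnom=-54.360; wc +0.490/-0.353 → slack +1.516/-0.973; half-tol=0.421, Σhalf²=0.416651
  +E: nom +4.650 → Σnom=-49.710; wc +0.340/-0.340 → slack +1.856/-1.313; half-tol=0.340, Σhalf²=0.532251
  -F: nom -3.800 → Σnom=-53.510; wc +0.230/-0.222 → slack +2.086/-1.535; half-tol=0.226, Σhalf²=0.583327
  -G: nom -4.200 → Σnom=-57.710; wc +0.290/-0.250 → slack +2.376/-1.785; half-tol=0.270, Σhalf²=0.656227
  -H: nom -31.800 → Σnom=-89.510; wc +0.398/-0.470 → slack +2.774/-2.255; half-tol=0.434, Σhalf²=0.844583
  +I: nom +44.200 → Σnom=-45.310; wc +0.020/-0.020 → slack +2.794/-2.275; half-tol=0.020, Σhalf²=0.844983
Nominal = -45.310. Worst-case = [-45.310 - 2.275, -45.310 + 2.794] = [-47.585, -42.516]. RSS = √0.844983 = 0.919.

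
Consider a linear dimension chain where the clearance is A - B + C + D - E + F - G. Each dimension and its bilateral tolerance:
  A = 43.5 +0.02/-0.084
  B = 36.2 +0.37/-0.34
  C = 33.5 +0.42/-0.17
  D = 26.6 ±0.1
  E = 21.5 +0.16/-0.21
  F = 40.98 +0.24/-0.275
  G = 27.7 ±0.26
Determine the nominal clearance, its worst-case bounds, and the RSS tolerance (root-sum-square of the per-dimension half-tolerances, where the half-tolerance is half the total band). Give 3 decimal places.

nominal=59.180 wc=[57.761,60.770] rss=0.628

Stack each dimension's contribution:
  +A: nom +43.500 → Σnom=43.500; wc +0.020/-0.084 → slack +0.020/-0.084; half-tol=0.052, Σhalf²=0.002704
  -B: nom -36.200 → Σnom=7.300; wc +0.340/-0.370 → slack +0.360/-0.454; half-tol=0.355, Σhalf²=0.128729
  +C: nom +33.500 → Σnom=40.800; wc +0.420/-0.170 → slack +0.780/-0.624; half-tol=0.295, Σhalf²=0.215754
  +D: nom +26.600 → Σnom=67.400; wc +0.100/-0.100 → slack +0.880/-0.724; half-tol=0.100, Σhalf²=0.225754
  -E: nom -21.500 → Σnom=45.900; wc +0.210/-0.160 → slack +1.090/-0.884; half-tol=0.185, Σhalf²=0.259979
  +F: nom +40.980 → Σnom=86.880; wc +0.240/-0.275 → slack +1.330/-1.159; half-tol=0.258, Σhalf²=0.326285
  -G: nom -27.700 → Σnom=59.180; wc +0.260/-0.260 → slack +1.590/-1.419; half-tol=0.260, Σhalf²=0.393885
Nominal = 59.180. Worst-case = [59.180 - 1.419, 59.180 + 1.590] = [57.761, 60.770]. RSS = √0.393885 = 0.628.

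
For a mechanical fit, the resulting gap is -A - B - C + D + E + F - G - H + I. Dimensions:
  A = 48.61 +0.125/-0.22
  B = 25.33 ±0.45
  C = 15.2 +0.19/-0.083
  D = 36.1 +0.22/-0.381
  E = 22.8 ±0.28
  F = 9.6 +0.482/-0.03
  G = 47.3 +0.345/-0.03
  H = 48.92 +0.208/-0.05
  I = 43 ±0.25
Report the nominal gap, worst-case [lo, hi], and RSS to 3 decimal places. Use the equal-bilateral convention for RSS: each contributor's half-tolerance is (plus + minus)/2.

nominal=-73.860 wc=[-76.119,-71.795] rss=0.774

Stack each dimension's contribution:
  -A: nom -48.610 → Σnom=-48.610; wc +0.220/-0.125 → slack +0.220/-0.125; half-tol=0.172, Σhalf²=0.029756
  -B: nom -25.330 → Σnom=-73.940; wc +0.450/-0.450 → slack +0.670/-0.575; half-tol=0.450, Σhalf²=0.232256
  -C: nom -15.200 → Σnom=-89.140; wc +0.083/-0.190 → slack +0.753/-0.765; half-tol=0.137, Σhalf²=0.250889
  +D: nom +36.100 → Σnom=-53.040; wc +0.220/-0.381 → slack +0.973/-1.146; half-tol=0.300, Σhalf²=0.341189
  +E: nom +22.800 → Σnom=-30.240; wc +0.280/-0.280 → slack +1.253/-1.426; half-tol=0.280, Σhalf²=0.419589
  +F: nom +9.600 → Σnom=-20.640; wc +0.482/-0.030 → slack +1.735/-1.456; half-tol=0.256, Σhalf²=0.485125
  -G: nom -47.300 → Σnom=-67.940; wc +0.030/-0.345 → slack +1.765/-1.801; half-tol=0.188, Σhalf²=0.520281
  -H: nom -48.920 → Σnom=-116.860; wc +0.050/-0.208 → slack +1.815/-2.009; half-tol=0.129, Σhalf²=0.536922
  +I: nom +43.000 → Σnom=-73.860; wc +0.250/-0.250 → slack +2.065/-2.259; half-tol=0.250, Σhalf²=0.599422
Nominal = -73.860. Worst-case = [-73.860 - 2.259, -73.860 + 2.065] = [-76.119, -71.795]. RSS = √0.599422 = 0.774.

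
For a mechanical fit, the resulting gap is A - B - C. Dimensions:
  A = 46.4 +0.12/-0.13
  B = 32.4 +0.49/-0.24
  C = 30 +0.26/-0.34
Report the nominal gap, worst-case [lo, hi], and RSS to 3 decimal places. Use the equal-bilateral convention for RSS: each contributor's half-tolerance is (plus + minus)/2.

nominal=-16.000 wc=[-16.880,-15.300] rss=0.489

Stack each dimension's contribution:
  +A: nom +46.400 → Σnom=46.400; wc +0.120/-0.130 → slack +0.120/-0.130; half-tol=0.125, Σhalf²=0.015625
  -B: nom -32.400 → Σnom=14.000; wc +0.240/-0.490 → slack +0.360/-0.620; half-tol=0.365, Σhalf²=0.148850
  -C: nom -30.000 → Σnom=-16.000; wc +0.340/-0.260 → slack +0.700/-0.880; half-tol=0.300, Σhalf²=0.238850
Nominal = -16.000. Worst-case = [-16.000 - 0.880, -16.000 + 0.700] = [-16.880, -15.300]. RSS = √0.238850 = 0.489.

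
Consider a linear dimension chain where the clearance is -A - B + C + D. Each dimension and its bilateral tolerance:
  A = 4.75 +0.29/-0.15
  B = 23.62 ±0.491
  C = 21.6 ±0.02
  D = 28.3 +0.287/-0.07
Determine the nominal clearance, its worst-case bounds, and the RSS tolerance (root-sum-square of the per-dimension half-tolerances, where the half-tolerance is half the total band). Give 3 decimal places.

nominal=21.530 wc=[20.659,22.478] rss=0.567

Stack each dimension's contribution:
  -A: nom -4.750 → Σnom=-4.750; wc +0.150/-0.290 → slack +0.150/-0.290; half-tol=0.220, Σhalf²=0.048400
  -B: nom -23.620 → Σnom=-28.370; wc +0.491/-0.491 → slack +0.641/-0.781; half-tol=0.491, Σhalf²=0.289481
  +C: nom +21.600 → Σnom=-6.770; wc +0.020/-0.020 → slack +0.661/-0.801; half-tol=0.020, Σhalf²=0.289881
  +D: nom +28.300 → Σnom=21.530; wc +0.287/-0.070 → slack +0.948/-0.871; half-tol=0.178, Σhalf²=0.321743
Nominal = 21.530. Worst-case = [21.530 - 0.871, 21.530 + 0.948] = [20.659, 22.478]. RSS = √0.321743 = 0.567.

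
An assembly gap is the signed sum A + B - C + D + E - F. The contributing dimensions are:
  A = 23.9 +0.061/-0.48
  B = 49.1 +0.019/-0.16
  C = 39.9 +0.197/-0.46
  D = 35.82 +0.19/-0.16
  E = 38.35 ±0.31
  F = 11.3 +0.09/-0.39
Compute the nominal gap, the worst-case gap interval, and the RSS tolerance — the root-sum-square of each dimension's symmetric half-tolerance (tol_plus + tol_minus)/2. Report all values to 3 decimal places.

Stack each dimension's contribution:
  +A: nom +23.900 → Σnom=23.900; wc +0.061/-0.480 → slack +0.061/-0.480; half-tol=0.270, Σhalf²=0.073170
  +B: nom +49.100 → Σnom=73.000; wc +0.019/-0.160 → slack +0.080/-0.640; half-tol=0.089, Σhalf²=0.081180
  -C: nom -39.900 → Σnom=33.100; wc +0.460/-0.197 → slack +0.540/-0.837; half-tol=0.329, Σhalf²=0.189093
  +D: nom +35.820 → Σnom=68.920; wc +0.190/-0.160 → slack +0.730/-0.997; half-tol=0.175, Σhalf²=0.219718
  +E: nom +38.350 → Σnom=107.270; wc +0.310/-0.310 → slack +1.040/-1.307; half-tol=0.310, Σhalf²=0.315818
  -F: nom -11.300 → Σnom=95.970; wc +0.390/-0.090 → slack +1.430/-1.397; half-tol=0.240, Σhalf²=0.373418
Nominal = 95.970. Worst-case = [95.970 - 1.397, 95.970 + 1.430] = [94.573, 97.400]. RSS = √0.373418 = 0.611.

nominal=95.970 wc=[94.573,97.400] rss=0.611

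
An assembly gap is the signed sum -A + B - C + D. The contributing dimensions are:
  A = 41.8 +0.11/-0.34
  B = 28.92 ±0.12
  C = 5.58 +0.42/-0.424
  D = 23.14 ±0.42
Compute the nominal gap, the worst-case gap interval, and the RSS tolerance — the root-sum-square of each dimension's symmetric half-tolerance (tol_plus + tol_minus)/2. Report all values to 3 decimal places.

Stack each dimension's contribution:
  -A: nom -41.800 → Σnom=-41.800; wc +0.340/-0.110 → slack +0.340/-0.110; half-tol=0.225, Σhalf²=0.050625
  +B: nom +28.920 → Σnom=-12.880; wc +0.120/-0.120 → slack +0.460/-0.230; half-tol=0.120, Σhalf²=0.065025
  -C: nom -5.580 → Σnom=-18.460; wc +0.424/-0.420 → slack +0.884/-0.650; half-tol=0.422, Σhalf²=0.243109
  +D: nom +23.140 → Σnom=4.680; wc +0.420/-0.420 → slack +1.304/-1.070; half-tol=0.420, Σhalf²=0.419509
Nominal = 4.680. Worst-case = [4.680 - 1.070, 4.680 + 1.304] = [3.610, 5.984]. RSS = √0.419509 = 0.648.

nominal=4.680 wc=[3.610,5.984] rss=0.648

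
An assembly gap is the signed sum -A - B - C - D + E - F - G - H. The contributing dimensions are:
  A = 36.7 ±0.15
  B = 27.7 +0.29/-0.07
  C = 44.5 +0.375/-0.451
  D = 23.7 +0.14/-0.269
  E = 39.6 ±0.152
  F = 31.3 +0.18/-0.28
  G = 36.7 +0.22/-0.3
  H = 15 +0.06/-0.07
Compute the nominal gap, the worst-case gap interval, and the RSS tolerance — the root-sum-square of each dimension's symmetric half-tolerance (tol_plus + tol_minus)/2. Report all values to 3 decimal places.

nominal=-176.000 wc=[-177.567,-174.258] rss=0.644

Stack each dimension's contribution:
  -A: nom -36.700 → Σnom=-36.700; wc +0.150/-0.150 → slack +0.150/-0.150; half-tol=0.150, Σhalf²=0.022500
  -B: nom -27.700 → Σnom=-64.400; wc +0.070/-0.290 → slack +0.220/-0.440; half-tol=0.180, Σhalf²=0.054900
  -C: nom -44.500 → Σnom=-108.900; wc +0.451/-0.375 → slack +0.671/-0.815; half-tol=0.413, Σhalf²=0.225469
  -D: nom -23.700 → Σnom=-132.600; wc +0.269/-0.140 → slack +0.940/-0.955; half-tol=0.205, Σhalf²=0.267289
  +E: nom +39.600 → Σnom=-93.000; wc +0.152/-0.152 → slack +1.092/-1.107; half-tol=0.152, Σhalf²=0.290393
  -F: nom -31.300 → Σnom=-124.300; wc +0.280/-0.180 → slack +1.372/-1.287; half-tol=0.230, Σhalf²=0.343293
  -G: nom -36.700 → Σnom=-161.000; wc +0.300/-0.220 → slack +1.672/-1.507; half-tol=0.260, Σhalf²=0.410893
  -H: nom -15.000 → Σnom=-176.000; wc +0.070/-0.060 → slack +1.742/-1.567; half-tol=0.065, Σhalf²=0.415118
Nominal = -176.000. Worst-case = [-176.000 - 1.567, -176.000 + 1.742] = [-177.567, -174.258]. RSS = √0.415118 = 0.644.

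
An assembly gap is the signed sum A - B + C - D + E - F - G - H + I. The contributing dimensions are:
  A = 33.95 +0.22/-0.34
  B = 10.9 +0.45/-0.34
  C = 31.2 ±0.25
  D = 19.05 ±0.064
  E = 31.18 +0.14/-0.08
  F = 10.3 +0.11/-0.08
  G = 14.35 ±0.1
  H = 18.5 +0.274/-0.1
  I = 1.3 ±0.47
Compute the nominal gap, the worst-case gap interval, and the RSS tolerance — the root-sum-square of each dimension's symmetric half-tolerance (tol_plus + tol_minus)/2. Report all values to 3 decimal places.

Stack each dimension's contribution:
  +A: nom +33.950 → Σnom=33.950; wc +0.220/-0.340 → slack +0.220/-0.340; half-tol=0.280, Σhalf²=0.078400
  -B: nom -10.900 → Σnom=23.050; wc +0.340/-0.450 → slack +0.560/-0.790; half-tol=0.395, Σhalf²=0.234425
  +C: nom +31.200 → Σnom=54.250; wc +0.250/-0.250 → slack +0.810/-1.040; half-tol=0.250, Σhalf²=0.296925
  -D: nom -19.050 → Σnom=35.200; wc +0.064/-0.064 → slack +0.874/-1.104; half-tol=0.064, Σhalf²=0.301021
  +E: nom +31.180 → Σnom=66.380; wc +0.140/-0.080 → slack +1.014/-1.184; half-tol=0.110, Σhalf²=0.313121
  -F: nom -10.300 → Σnom=56.080; wc +0.080/-0.110 → slack +1.094/-1.294; half-tol=0.095, Σhalf²=0.322146
  -G: nom -14.350 → Σnom=41.730; wc +0.100/-0.100 → slack +1.194/-1.394; half-tol=0.100, Σhalf²=0.332146
  -H: nom -18.500 → Σnom=23.230; wc +0.100/-0.274 → slack +1.294/-1.668; half-tol=0.187, Σhalf²=0.367115
  +I: nom +1.300 → Σnom=24.530; wc +0.470/-0.470 → slack +1.764/-2.138; half-tol=0.470, Σhalf²=0.588015
Nominal = 24.530. Worst-case = [24.530 - 2.138, 24.530 + 1.764] = [22.392, 26.294]. RSS = √0.588015 = 0.767.

nominal=24.530 wc=[22.392,26.294] rss=0.767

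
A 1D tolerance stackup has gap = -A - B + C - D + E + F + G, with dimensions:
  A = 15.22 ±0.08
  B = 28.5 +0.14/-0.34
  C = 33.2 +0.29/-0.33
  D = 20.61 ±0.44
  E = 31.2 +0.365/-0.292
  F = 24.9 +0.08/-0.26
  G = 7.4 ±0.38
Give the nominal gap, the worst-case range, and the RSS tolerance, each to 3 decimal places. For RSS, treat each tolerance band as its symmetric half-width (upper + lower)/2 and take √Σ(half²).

Stack each dimension's contribution:
  -A: nom -15.220 → Σnom=-15.220; wc +0.080/-0.080 → slack +0.080/-0.080; half-tol=0.080, Σhalf²=0.006400
  -B: nom -28.500 → Σnom=-43.720; wc +0.340/-0.140 → slack +0.420/-0.220; half-tol=0.240, Σhalf²=0.064000
  +C: nom +33.200 → Σnom=-10.520; wc +0.290/-0.330 → slack +0.710/-0.550; half-tol=0.310, Σhalf²=0.160100
  -D: nom -20.610 → Σnom=-31.130; wc +0.440/-0.440 → slack +1.150/-0.990; half-tol=0.440, Σhalf²=0.353700
  +E: nom +31.200 → Σnom=0.070; wc +0.365/-0.292 → slack +1.515/-1.282; half-tol=0.329, Σhalf²=0.461612
  +F: nom +24.900 → Σnom=24.970; wc +0.080/-0.260 → slack +1.595/-1.542; half-tol=0.170, Σhalf²=0.490512
  +G: nom +7.400 → Σnom=32.370; wc +0.380/-0.380 → slack +1.975/-1.922; half-tol=0.380, Σhalf²=0.634912
Nominal = 32.370. Worst-case = [32.370 - 1.922, 32.370 + 1.975] = [30.448, 34.345]. RSS = √0.634912 = 0.797.

nominal=32.370 wc=[30.448,34.345] rss=0.797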